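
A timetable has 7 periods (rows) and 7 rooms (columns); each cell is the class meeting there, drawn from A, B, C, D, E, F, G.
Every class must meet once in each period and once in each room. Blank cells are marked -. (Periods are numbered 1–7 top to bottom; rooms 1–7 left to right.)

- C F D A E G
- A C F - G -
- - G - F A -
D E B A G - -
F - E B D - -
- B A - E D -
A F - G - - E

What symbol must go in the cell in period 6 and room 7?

F

Period 1, room 1: period 1 has {A, C, D, E, F, G} and room 1 has {A, D, F}, leaving only B.
Period 2, room 1: period 2 has {A, C, F, G} and room 1 has {A, B, D, F}, leaving only E.
Period 2, room 5: period 2 has {A, C, E, F, G} and room 5 has {A, D, E, F, G}, leaving only B.
Period 2, room 7: period 2 has {A, B, C, E, F, G} and room 7 has {E, G}, leaving only D.
Period 3, room 1: period 3 has {A, F, G} and room 1 has {A, B, D, E, F}, leaving only C.
Period 3, room 2: period 3 has {A, C, F, G} and room 2 has {A, B, C, E, F}, leaving only D.
Period 3, room 4: period 3 has {A, C, D, F, G} and room 4 has {A, B, D, F, G}, leaving only E.
Period 3, room 7: period 3 has {A, C, D, E, F, G} and room 7 has {D, E, G}, leaving only B.
Period 5, room 2: period 5 has {B, D, E, F} and room 2 has {A, B, C, D, E, F}, leaving only G.
Period 5, room 6: period 5 has {B, D, E, F, G} and room 6 has {A, D, E, G}, leaving only C.
Period 4, room 6: period 4 has {A, B, D, E, G} and room 6 has {A, C, D, E, G}, leaving only F.
Period 4, room 7: period 4 has {A, B, D, E, F, G} and room 7 has {B, D, E, G}, leaving only C.
Period 6 already has {A, B, D, E} and room 7 already has {B, C, D, E, G}, so period 6, room 7 must be F.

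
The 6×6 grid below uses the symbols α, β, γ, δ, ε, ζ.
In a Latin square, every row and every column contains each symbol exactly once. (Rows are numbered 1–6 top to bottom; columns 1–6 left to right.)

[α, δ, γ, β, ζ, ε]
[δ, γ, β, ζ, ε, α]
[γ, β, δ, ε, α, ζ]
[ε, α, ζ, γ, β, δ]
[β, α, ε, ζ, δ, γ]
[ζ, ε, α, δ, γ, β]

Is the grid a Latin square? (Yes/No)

No

Every row is a permutation, but column 4 contains ζ twice (at rows 2 and 5).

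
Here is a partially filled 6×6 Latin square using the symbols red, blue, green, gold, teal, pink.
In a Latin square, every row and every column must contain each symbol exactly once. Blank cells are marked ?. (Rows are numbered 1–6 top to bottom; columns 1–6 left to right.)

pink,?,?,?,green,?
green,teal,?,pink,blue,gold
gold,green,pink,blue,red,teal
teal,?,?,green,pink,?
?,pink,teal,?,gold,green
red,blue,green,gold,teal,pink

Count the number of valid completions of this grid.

2

Row 1, column 2: eliminating its row and column leaves {red, gold}.
Row 1, column 3: eliminating its row and column leaves {red, blue, gold}.
Row 1, column 4: eliminating its row and column leaves {red, teal}.
Row 1, column 6: eliminating its row and column leaves {red, blue}.
Row 2, column 3: eliminating its row and column leaves {red}.
Row 4, column 2: eliminating its row and column leaves {red, gold}.
Row 4, column 3: eliminating its row and column leaves {red, blue, gold}.
Row 4, column 6: eliminating its row and column leaves {red, blue}.
Row 5, column 1: eliminating its row and column leaves {blue}.
Row 5, column 4: eliminating its row and column leaves {red}.
Enumerating the assignments across these blanks that avoid any row or column repeat gives 2 completions.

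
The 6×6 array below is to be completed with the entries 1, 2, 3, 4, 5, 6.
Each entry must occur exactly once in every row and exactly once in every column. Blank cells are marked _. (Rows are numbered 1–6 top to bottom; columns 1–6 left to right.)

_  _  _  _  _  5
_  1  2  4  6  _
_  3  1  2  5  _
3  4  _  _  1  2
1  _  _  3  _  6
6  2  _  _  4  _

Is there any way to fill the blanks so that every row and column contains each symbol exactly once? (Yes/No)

No

Row 1, column 2: row 1 has {5} and column 2 has {1, 2, 3, 4}, so it must be 6.
Row 1, column 4: row 1 has {5, 6} and column 4 has {2, 3, 4}, so it must be 1.
Row 2, column 1: row 2 has {1, 2, 4, 6} and column 1 has {1, 3, 6}, so it must be 5.
Row 2, column 6: row 2 has {1, 2, 4, 5, 6} and column 6 has {2, 5, 6}, so it must be 3.
Row 3, column 1: row 3 has {1, 2, 3, 5} and column 1 has {1, 3, 5, 6}, so it must be 4.
Now row 3, column 6: row 3 together with column 6 already contain {1, 2, 3, 4, 5, 6} — every symbol — so nothing can go there. The grid has no valid completion.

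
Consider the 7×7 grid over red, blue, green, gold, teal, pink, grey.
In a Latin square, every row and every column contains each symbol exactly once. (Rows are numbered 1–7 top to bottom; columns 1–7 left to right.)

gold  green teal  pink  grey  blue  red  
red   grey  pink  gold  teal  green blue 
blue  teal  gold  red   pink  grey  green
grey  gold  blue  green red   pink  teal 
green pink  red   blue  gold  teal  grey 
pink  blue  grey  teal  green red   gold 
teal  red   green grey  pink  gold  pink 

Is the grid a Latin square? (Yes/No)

Row 7 contains pink twice (at columns 5 and 7), so it is not a permutation.

No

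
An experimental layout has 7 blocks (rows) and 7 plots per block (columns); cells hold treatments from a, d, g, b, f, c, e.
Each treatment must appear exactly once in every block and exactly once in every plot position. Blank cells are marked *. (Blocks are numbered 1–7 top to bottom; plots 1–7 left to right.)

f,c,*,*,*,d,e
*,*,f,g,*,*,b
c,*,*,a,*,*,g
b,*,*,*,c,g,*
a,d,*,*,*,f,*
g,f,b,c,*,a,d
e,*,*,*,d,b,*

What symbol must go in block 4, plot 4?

d

Block 1, plot 4: block 1 has {d, f, c, e} and plot 4 has {a, g, c}, leaving only b.
Block 2, plot 1: block 2 has {g, b, f} and plot 1 has {a, g, b, f, c, e}, leaving only d.
Block 3, plot 6: block 3 has {a, g, c} and plot 6 has {a, d, g, b, f}, leaving only e.
Block 2, plot 6: block 2 has {d, g, b, f} and plot 6 has {a, d, g, b, f, e}, leaving only c.
Block 3, plot 2: block 3 has {a, g, c, e} and plot 2 has {d, f, c}, leaving only b.
Block 3, plot 3: block 3 has {a, g, b, c, e} and plot 3 has {b, f}, leaving only d.
Block 3, plot 5: block 3 has {a, d, g, b, c, e} and plot 5 has {d, c}, leaving only f.
Block 5, plot 4: block 5 has {a, d, f} and plot 4 has {a, g, b, c}, leaving only e.
Block 5, plot 7: block 5 has {a, d, f, e} and plot 7 has {d, g, b, e}, leaving only c.
Block 5, plot 3: block 5 has {a, d, f, c, e} and plot 3 has {d, b, f}, leaving only g.
Block 1, plot 3: block 1 has {d, b, f, c, e} and plot 3 has {d, g, b, f}, leaving only a.
Block 1, plot 5: block 1 has {a, d, b, f, c, e} and plot 5 has {d, f, c}, leaving only g.
Block 4, plot 3: block 4 has {g, b, c} and plot 3 has {a, d, g, b, f}, leaving only e.
Block 4, plot 2: block 4 has {g, b, c, e} and plot 2 has {d, b, f, c}, leaving only a.
Block 2, plot 2: block 2 has {d, g, b, f, c} and plot 2 has {a, d, b, f, c}, leaving only e.
Block 2, plot 5: block 2 has {d, g, b, f, c, e} and plot 5 has {d, g, f, c}, leaving only a.
Block 4, plot 7: block 4 has {a, g, b, c, e} and plot 7 has {d, g, b, c, e}, leaving only f.
Block 4 already has {a, g, b, f, c, e} and plot 4 already has {a, g, b, c, e}, so block 4, plot 4 must be d.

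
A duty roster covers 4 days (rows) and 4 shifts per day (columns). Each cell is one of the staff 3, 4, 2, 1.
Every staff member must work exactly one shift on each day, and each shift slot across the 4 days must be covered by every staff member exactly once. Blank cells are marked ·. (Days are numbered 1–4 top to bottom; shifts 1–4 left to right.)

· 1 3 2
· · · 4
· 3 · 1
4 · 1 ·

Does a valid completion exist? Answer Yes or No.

No

Day 1, shift 1: day 1 together with shift 1 already contain {3, 4, 2, 1} — every symbol — so nothing can go there. The grid has no valid completion.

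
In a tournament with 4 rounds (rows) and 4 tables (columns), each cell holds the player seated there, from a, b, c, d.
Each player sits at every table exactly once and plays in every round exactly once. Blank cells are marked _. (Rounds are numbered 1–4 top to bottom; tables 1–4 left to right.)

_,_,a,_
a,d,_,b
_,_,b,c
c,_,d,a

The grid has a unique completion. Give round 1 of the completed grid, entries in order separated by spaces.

b c a d

Round 1, table 4: round 1 has {a} and table 4 has {a, b, c}, leaving only d.
Round 1, table 1: round 1 has {a, d} and table 1 has {a, c}, leaving only b.
Round 1, table 2: round 1 has {a, b, d} and table 2 has {d}, leaving only c.
So round 1 reads: b c a d.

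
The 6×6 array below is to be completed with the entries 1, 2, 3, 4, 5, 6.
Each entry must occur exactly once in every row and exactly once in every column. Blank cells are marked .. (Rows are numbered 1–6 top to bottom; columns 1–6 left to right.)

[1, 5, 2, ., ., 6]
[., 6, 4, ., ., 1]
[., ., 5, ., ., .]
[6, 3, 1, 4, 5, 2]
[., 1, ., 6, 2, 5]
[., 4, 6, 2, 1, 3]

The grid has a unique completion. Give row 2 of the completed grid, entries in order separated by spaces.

Row 2, column 5: row 2 has {1, 4, 6} and column 5 has {1, 2, 5}, leaving only 3.
Row 2, column 4: row 2 has {1, 3, 4, 6} and column 4 has {2, 4, 6}, leaving only 5.
Row 2, column 1: row 2 has {1, 3, 4, 5, 6} and column 1 has {1, 6}, leaving only 2.
So row 2 reads: 2 6 4 5 3 1.

2 6 4 5 3 1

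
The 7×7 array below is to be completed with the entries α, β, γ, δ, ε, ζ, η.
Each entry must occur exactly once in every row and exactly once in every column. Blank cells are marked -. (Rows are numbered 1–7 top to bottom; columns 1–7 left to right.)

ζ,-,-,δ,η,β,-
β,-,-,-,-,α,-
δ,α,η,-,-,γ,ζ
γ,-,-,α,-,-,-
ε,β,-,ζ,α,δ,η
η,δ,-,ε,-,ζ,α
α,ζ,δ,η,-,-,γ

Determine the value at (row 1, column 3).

α

Row 1, column 7: row 1 has {β, δ, ζ, η} and column 7 has {α, γ, ζ, η}, leaving only ε.
Row 1, column 2: row 1 has {β, δ, ε, ζ, η} and column 2 has {α, β, δ, ζ}, leaving only γ.
Row 1 already has {β, γ, δ, ε, ζ, η} and column 3 already has {δ, η}, so row 1, column 3 must be α.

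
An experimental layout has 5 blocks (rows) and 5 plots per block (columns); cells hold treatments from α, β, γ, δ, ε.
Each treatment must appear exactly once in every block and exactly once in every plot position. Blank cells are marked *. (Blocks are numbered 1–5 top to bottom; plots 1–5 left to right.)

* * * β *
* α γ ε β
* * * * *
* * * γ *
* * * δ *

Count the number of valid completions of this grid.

56

Block 1, plot 1: eliminating its block and plot leaves {α, γ, δ, ε}.
Block 1, plot 2: eliminating its block and plot leaves {γ, δ, ε}.
Block 1, plot 3: eliminating its block and plot leaves {α, δ, ε}.
Block 1, plot 5: eliminating its block and plot leaves {α, γ, δ, ε}.
Block 2, plot 1: eliminating its block and plot leaves {δ}.
Block 3, plot 1: eliminating its block and plot leaves {α, β, γ, δ, ε}.
Block 3, plot 2: eliminating its block and plot leaves {β, γ, δ, ε}.
Block 3, plot 3: eliminating its block and plot leaves {α, β, δ, ε}.
Block 3, plot 4: eliminating its block and plot leaves {α}.
Block 3, plot 5: eliminating its block and plot leaves {α, γ, δ, ε}.
Block 4, plot 1: eliminating its block and plot leaves {α, β, δ, ε}.
Block 4, plot 2: eliminating its block and plot leaves {β, δ, ε}.
Block 4, plot 3: eliminating its block and plot leaves {α, β, δ, ε}.
Block 4, plot 5: eliminating its block and plot leaves {α, δ, ε}.
Block 5, plot 1: eliminating its block and plot leaves {α, β, γ, ε}.
Block 5, plot 2: eliminating its block and plot leaves {β, γ, ε}.
Block 5, plot 3: eliminating its block and plot leaves {α, β, ε}.
Block 5, plot 5: eliminating its block and plot leaves {α, γ, ε}.
Enumerating the assignments across these blanks that avoid any block or plot repeat gives 56 completions.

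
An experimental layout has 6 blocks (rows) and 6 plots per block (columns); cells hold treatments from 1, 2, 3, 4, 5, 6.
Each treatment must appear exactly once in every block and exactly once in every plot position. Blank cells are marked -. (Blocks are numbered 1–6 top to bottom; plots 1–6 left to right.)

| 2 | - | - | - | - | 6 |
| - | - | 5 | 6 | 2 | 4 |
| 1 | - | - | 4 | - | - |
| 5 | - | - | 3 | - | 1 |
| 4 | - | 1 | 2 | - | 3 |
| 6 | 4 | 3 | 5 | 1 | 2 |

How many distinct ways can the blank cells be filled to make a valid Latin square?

Block 1, plot 2: eliminating its block and plot leaves {1, 3, 5}.
Block 1, plot 3: eliminating its block and plot leaves {4}.
Block 1, plot 4: eliminating its block and plot leaves {1}.
Block 1, plot 5: eliminating its block and plot leaves {3, 4, 5}.
Block 2, plot 1: eliminating its block and plot leaves {3}.
Block 2, plot 2: eliminating its block and plot leaves {1, 3}.
Block 3, plot 2: eliminating its block and plot leaves {2, 3, 5, 6}.
Block 3, plot 3: eliminating its block and plot leaves {2, 6}.
Block 3, plot 5: eliminating its block and plot leaves {3, 5, 6}.
Block 3, plot 6: eliminating its block and plot leaves {5}.
Block 4, plot 2: eliminating its block and plot leaves {2, 6}.
Block 4, plot 3: eliminating its block and plot leaves {2, 4, 6}.
Block 4, plot 5: eliminating its block and plot leaves {4, 6}.
Block 5, plot 2: eliminating its block and plot leaves {5, 6}.
Block 5, plot 5: eliminating its block and plot leaves {5, 6}.
Enumerating the assignments across these blanks that avoid any block or plot repeat gives 3 completions.

3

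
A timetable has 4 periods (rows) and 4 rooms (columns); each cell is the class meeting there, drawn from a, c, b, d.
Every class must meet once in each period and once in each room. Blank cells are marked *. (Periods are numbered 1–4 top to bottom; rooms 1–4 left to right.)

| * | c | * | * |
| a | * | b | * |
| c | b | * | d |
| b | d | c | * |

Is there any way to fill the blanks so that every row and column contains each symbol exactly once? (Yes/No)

Period 2, room 2: period 2 together with room 2 already contain {a, c, b, d} — every symbol — so nothing can go there. The grid has no valid completion.

No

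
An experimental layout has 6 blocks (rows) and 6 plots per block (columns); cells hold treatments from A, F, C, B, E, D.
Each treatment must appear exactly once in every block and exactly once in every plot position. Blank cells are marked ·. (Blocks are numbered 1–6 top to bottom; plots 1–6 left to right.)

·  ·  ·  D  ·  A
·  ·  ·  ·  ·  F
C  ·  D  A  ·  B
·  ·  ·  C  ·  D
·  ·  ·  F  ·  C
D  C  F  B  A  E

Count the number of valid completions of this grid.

30

Block 1, plot 1: eliminating its block and plot leaves {F, B, E}.
Block 1, plot 2: eliminating its block and plot leaves {F, B, E}.
Block 1, plot 3: eliminating its block and plot leaves {C, B, E}.
Block 1, plot 5: eliminating its block and plot leaves {F, C, B, E}.
Block 2, plot 1: eliminating its block and plot leaves {A, B, E}.
Block 2, plot 2: eliminating its block and plot leaves {A, B, E, D}.
Block 2, plot 3: eliminating its block and plot leaves {A, C, B, E}.
Block 2, plot 4: eliminating its block and plot leaves {E}.
Block 2, plot 5: eliminating its block and plot leaves {C, B, E, D}.
Block 3, plot 2: eliminating its block and plot leaves {F, E}.
Block 3, plot 5: eliminating its block and plot leaves {F, E}.
Block 4, plot 1: eliminating its block and plot leaves {A, F, B, E}.
Block 4, plot 2: eliminating its block and plot leaves {A, F, B, E}.
Block 4, plot 3: eliminating its block and plot leaves {A, B, E}.
Block 4, plot 5: eliminating its block and plot leaves {F, B, E}.
Block 5, plot 1: eliminating its block and plot leaves {A, B, E}.
Block 5, plot 2: eliminating its block and plot leaves {A, B, E, D}.
Block 5, plot 3: eliminating its block and plot leaves {A, B, E}.
Block 5, plot 5: eliminating its block and plot leaves {B, E, D}.
Enumerating the assignments across these blanks that avoid any block or plot repeat gives 30 completions.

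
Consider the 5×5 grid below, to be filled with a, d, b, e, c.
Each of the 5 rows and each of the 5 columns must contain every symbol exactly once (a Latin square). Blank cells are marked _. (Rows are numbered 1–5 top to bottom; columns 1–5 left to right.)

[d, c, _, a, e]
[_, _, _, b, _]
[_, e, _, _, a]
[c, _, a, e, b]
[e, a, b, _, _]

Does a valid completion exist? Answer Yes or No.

No

Row 1, column 3: row 1 together with column 3 already contain {a, d, b, e, c} — every symbol — so nothing can go there. The grid has no valid completion.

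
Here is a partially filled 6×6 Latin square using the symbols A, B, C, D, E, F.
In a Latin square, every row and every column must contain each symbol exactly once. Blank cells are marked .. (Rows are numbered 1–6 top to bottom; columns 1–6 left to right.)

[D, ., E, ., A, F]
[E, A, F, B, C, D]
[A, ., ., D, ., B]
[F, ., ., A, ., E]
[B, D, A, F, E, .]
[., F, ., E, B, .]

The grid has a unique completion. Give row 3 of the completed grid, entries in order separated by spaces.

Row 3, column 3: row 3 has {A, B, D} and column 3 has {A, E, F}, leaving only C.
Row 3, column 2: row 3 has {A, B, C, D} and column 2 has {A, D, F}, leaving only E.
Row 3, column 5: row 3 has {A, B, C, D, E} and column 5 has {A, B, C, E}, leaving only F.
So row 3 reads: A E C D F B.

A E C D F B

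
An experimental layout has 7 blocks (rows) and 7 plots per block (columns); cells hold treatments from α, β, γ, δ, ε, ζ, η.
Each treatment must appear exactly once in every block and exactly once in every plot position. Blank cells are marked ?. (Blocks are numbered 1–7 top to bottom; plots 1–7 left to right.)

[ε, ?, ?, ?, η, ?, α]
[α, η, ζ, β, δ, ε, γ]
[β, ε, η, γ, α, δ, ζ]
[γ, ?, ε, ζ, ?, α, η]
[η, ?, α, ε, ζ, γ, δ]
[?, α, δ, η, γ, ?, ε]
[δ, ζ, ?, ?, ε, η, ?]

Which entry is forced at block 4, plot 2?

δ

Block 1, plot 4: block 1 has {α, ε, η} and plot 4 has {β, γ, ε, ζ, η}, leaving only δ.
Block 4, plot 5: block 4 has {α, γ, ε, ζ, η} and plot 5 has {α, γ, δ, ε, ζ, η}, leaving only β.
Block 4 already has {α, β, γ, ε, ζ, η} and plot 2 already has {α, ε, ζ, η}, so block 4, plot 2 must be δ.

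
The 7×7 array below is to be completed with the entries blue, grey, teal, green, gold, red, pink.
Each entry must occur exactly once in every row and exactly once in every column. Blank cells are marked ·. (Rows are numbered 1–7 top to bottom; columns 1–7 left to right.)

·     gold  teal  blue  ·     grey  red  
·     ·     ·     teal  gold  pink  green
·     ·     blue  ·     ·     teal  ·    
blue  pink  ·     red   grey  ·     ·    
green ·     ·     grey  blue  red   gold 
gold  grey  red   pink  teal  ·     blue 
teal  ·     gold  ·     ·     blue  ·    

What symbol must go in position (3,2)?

green

Row 1, column 1: row 1 has {blue, grey, teal, gold, red} and column 1 has {blue, teal, green, gold}, leaving only pink.
Row 1, column 5: row 1 has {blue, grey, teal, gold, red, pink} and column 5 has {blue, grey, teal, gold}, leaving only green.
Row 2, column 3: row 2 has {teal, green, gold, pink} and column 3 has {blue, teal, gold, red}, leaving only grey.
Row 2, column 1: row 2 has {grey, teal, green, gold, pink} and column 1 has {blue, teal, green, gold, pink}, leaving only red.
Row 2, column 2: row 2 has {grey, teal, green, gold, red, pink} and column 2 has {grey, gold, pink}, leaving only blue.
Row 3, column 1: row 3 has {blue, teal} and column 1 has {blue, teal, green, gold, red, pink}, leaving only grey.
Row 3, column 7: row 3 has {blue, grey, teal} and column 7 has {blue, green, gold, red}, leaving only pink.
Row 3, column 5: row 3 has {blue, grey, teal, pink} and column 5 has {blue, grey, teal, green, gold}, leaving only red.
Row 3 already has {blue, grey, teal, red, pink} and column 2 already has {blue, grey, gold, pink}, so row 3, column 2 must be green.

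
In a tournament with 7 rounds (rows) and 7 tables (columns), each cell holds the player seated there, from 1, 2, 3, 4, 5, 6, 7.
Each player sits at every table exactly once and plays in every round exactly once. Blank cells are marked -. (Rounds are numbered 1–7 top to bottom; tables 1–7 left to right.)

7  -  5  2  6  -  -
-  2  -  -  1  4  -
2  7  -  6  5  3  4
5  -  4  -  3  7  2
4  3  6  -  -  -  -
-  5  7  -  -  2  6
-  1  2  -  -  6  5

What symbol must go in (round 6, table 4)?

Round 1, table 2: round 1 has {2, 5, 6, 7} and table 2 has {1, 2, 3, 5, 7}, leaving only 4.
Round 1, table 6: round 1 has {2, 4, 5, 6, 7} and table 6 has {2, 3, 4, 6, 7}, leaving only 1.
Round 1, table 7: round 1 has {1, 2, 4, 5, 6, 7} and table 7 has {2, 4, 5, 6}, leaving only 3.
Round 2, table 3: round 2 has {1, 2, 4} and table 3 has {2, 4, 5, 6, 7}, leaving only 3.
Round 2, table 1: round 2 has {1, 2, 3, 4} and table 1 has {2, 4, 5, 7}, leaving only 6.
Round 2, table 7: round 2 has {1, 2, 3, 4, 6} and table 7 has {2, 3, 4, 5, 6}, leaving only 7.
Round 2, table 4: round 2 has {1, 2, 3, 4, 6, 7} and table 4 has {2, 6}, leaving only 5.
Round 3, table 3: round 3 has {2, 3, 4, 5, 6, 7} and table 3 has {2, 3, 4, 5, 6, 7}, leaving only 1.
Round 4, table 2: round 4 has {2, 3, 4, 5, 7} and table 2 has {1, 2, 3, 4, 5, 7}, leaving only 6.
Round 4, table 4: round 4 has {2, 3, 4, 5, 6, 7} and table 4 has {2, 5, 6}, leaving only 1.
Round 5, table 4: round 5 has {3, 4, 6} and table 4 has {1, 2, 5, 6}, leaving only 7.
Round 5, table 5: round 5 has {3, 4, 6, 7} and table 5 has {1, 3, 5, 6}, leaving only 2.
Round 5, table 6: round 5 has {2, 3, 4, 6, 7} and table 6 has {1, 2, 3, 4, 6, 7}, leaving only 5.
Round 5, table 7: round 5 has {2, 3, 4, 5, 6, 7} and table 7 has {2, 3, 4, 5, 6, 7}, leaving only 1.
Round 6, table 5: round 6 has {2, 5, 6, 7} and table 5 has {1, 2, 3, 5, 6}, leaving only 4.
Round 6 already has {2, 4, 5, 6, 7} and table 4 already has {1, 2, 5, 6, 7}, so round 6, table 4 must be 3.

3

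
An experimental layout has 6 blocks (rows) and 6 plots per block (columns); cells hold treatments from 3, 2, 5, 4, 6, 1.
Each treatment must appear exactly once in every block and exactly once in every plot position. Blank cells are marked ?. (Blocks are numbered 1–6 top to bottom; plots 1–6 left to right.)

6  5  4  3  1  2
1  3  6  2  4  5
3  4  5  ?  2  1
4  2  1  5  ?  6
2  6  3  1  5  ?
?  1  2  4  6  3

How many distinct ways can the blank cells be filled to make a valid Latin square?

1

Block 3, plot 4: eliminating its block and plot leaves {6}.
Block 4, plot 5: eliminating its block and plot leaves {3}.
Block 5, plot 6: eliminating its block and plot leaves {4}.
Block 6, plot 1: eliminating its block and plot leaves {5}.
Only one assignment across all blanks avoids any block or plot repeat, giving 1 completion.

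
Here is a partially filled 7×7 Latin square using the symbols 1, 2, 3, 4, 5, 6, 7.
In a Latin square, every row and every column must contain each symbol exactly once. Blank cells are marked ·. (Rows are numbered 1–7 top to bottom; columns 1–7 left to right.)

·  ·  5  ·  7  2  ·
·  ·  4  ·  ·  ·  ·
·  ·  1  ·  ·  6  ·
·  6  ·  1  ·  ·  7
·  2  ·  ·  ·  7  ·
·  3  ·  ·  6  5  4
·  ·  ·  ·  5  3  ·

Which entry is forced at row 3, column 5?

4

Row 2, column 6: row 2 has {4} and column 6 has {2, 3, 5, 6, 7}, leaving only 1.
Row 4, column 6: row 4 has {1, 6, 7} and column 6 has {1, 2, 3, 5, 6, 7}, leaving only 4.
Row 3, column 5 is narrowed to {2, 3, 4}.
If it were 2, then row 4, column 5 would be left with no valid symbol.
If it were 3, then row 4, column 5 would be left with no valid symbol.
So row 3, column 5 must be 4.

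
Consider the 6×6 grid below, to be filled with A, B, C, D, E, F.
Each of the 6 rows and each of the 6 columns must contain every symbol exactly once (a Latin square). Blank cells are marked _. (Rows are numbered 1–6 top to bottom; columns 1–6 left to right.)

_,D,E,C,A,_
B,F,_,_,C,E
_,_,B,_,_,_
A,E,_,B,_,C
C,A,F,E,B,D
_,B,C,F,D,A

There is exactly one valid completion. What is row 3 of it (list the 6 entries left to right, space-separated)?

Row 3, column 2: row 3 has {B} and column 2 has {A, B, D, E, F}, leaving only C.
Row 3, column 6: row 3 has {B, C} and column 6 has {A, C, D, E}, leaving only F.
Row 3, column 5: row 3 has {B, C, F} and column 5 has {A, B, C, D}, leaving only E.
Row 3, column 1: row 3 has {B, C, E, F} and column 1 has {A, B, C}, leaving only D.
Row 3, column 4: row 3 has {B, C, D, E, F} and column 4 has {B, C, E, F}, leaving only A.
So row 3 reads: D C B A E F.

D C B A E F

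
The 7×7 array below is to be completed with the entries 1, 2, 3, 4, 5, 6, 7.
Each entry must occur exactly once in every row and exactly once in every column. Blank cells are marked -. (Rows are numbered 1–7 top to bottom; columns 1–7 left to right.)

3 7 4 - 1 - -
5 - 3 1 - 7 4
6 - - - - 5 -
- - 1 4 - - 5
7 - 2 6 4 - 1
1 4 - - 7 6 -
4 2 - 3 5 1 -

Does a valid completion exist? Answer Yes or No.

Row 1, column 6: row 1 has {1, 3, 4, 7} and column 6 has {1, 5, 6, 7}, so it must be 2.
Row 1, column 4: row 1 has {1, 2, 3, 4, 7} and column 4 has {1, 3, 4, 6}, so it must be 5.
Row 1, column 7: row 1 has {1, 2, 3, 4, 5, 7} and column 7 has {1, 4, 5}, so it must be 6.
Row 2, column 2: row 2 has {1, 3, 4, 5, 7} and column 2 has {2, 4, 7}, so it must be 6.
Row 2, column 5: row 2 has {1, 3, 4, 5, 6, 7} and column 5 has {1, 4, 5, 7}, so it must be 2.
Row 3, column 3: row 3 has {5, 6} and column 3 has {1, 2, 3, 4}, so it must be 7.
Row 3, column 4: row 3 has {5, 6, 7} and column 4 has {1, 3, 4, 5, 6}, so it must be 2.
Now row 6, column 4: row 6 together with column 4 already contain {1, 2, 3, 4, 5, 6, 7} — every symbol — so nothing can go there. The grid has no valid completion.

No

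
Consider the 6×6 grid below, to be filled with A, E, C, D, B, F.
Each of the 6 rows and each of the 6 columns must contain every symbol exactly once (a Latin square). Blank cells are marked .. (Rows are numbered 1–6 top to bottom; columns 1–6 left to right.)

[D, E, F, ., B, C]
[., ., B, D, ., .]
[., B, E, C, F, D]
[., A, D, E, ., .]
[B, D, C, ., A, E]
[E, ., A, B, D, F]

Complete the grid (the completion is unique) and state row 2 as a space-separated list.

C F B D E A

Row 2, column 6: row 2 has {D, B} and column 6 has {E, C, D, F}, leaving only A.
Row 1, column 4: row 1 has {E, C, D, B, F} and column 4 has {E, C, D, B}, leaving only A.
Row 3, column 1: row 3 has {E, C, D, B, F} and column 1 has {E, D, B}, leaving only A.
Row 4, column 5: row 4 has {A, E, D} and column 5 has {A, D, B, F}, leaving only C.
Row 2, column 5: row 2 has {A, D, B} and column 5 has {A, C, D, B, F}, leaving only E.
Row 4, column 1: row 4 has {A, E, C, D} and column 1 has {A, E, D, B}, leaving only F.
Row 2, column 1: row 2 has {A, E, D, B} and column 1 has {A, E, D, B, F}, leaving only C.
Row 2, column 2: row 2 has {A, E, C, D, B} and column 2 has {A, E, D, B}, leaving only F.
So row 2 reads: C F B D E A.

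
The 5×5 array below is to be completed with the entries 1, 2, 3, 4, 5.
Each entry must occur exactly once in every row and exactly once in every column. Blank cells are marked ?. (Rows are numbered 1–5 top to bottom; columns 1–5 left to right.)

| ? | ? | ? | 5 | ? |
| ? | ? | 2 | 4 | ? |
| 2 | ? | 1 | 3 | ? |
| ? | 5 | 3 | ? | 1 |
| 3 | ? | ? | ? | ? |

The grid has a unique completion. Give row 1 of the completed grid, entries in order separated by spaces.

Row 1, column 3: row 1 has {5} and column 3 has {1, 2, 3}, leaving only 4.
Row 1, column 1: row 1 has {4, 5} and column 1 has {2, 3}, leaving only 1.
Row 2, column 1: row 2 has {2, 4} and column 1 has {1, 2, 3}, leaving only 5.
Row 2, column 5: row 2 has {2, 4, 5} and column 5 has {1}, leaving only 3.
Row 1, column 5: row 1 has {1, 4, 5} and column 5 has {1, 3}, leaving only 2.
Row 1, column 2: row 1 has {1, 2, 4, 5} and column 2 has {5}, leaving only 3.
So row 1 reads: 1 3 4 5 2.

1 3 4 5 2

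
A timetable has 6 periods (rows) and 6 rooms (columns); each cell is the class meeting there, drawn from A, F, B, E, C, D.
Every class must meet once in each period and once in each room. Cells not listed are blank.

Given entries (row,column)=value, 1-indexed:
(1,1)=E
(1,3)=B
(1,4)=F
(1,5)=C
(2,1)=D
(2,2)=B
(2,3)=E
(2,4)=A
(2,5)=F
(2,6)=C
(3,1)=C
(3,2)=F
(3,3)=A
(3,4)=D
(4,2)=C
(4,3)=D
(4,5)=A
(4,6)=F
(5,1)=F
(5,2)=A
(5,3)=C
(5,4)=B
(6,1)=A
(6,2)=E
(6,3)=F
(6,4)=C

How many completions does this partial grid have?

2

Period 1, room 2: eliminating its period and room leaves {D}.
Period 1, room 6: eliminating its period and room leaves {A, D}.
Period 3, room 5: eliminating its period and room leaves {B, E}.
Period 3, room 6: eliminating its period and room leaves {B, E}.
Period 4, room 1: eliminating its period and room leaves {B}.
Period 4, room 4: eliminating its period and room leaves {E}.
Period 5, room 5: eliminating its period and room leaves {E, D}.
Period 5, room 6: eliminating its period and room leaves {E, D}.
Period 6, room 5: eliminating its period and room leaves {B, D}.
Period 6, room 6: eliminating its period and room leaves {B, D}.
Enumerating the assignments across these blanks that avoid any period or room repeat gives 2 completions.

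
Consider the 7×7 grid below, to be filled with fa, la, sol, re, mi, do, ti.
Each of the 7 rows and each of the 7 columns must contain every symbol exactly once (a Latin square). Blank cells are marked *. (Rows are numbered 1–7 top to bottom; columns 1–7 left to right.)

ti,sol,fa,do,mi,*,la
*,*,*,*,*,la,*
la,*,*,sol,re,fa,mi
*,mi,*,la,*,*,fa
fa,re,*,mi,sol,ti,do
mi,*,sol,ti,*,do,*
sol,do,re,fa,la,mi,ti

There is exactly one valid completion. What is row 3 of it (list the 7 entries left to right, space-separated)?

la ti do sol re fa mi

Row 3, column 2: row 3 has {fa, la, sol, re, mi} and column 2 has {sol, re, mi, do}, leaving only ti.
Row 3, column 3: row 3 has {fa, la, sol, re, mi, ti} and column 3 has {fa, sol, re}, leaving only do.
So row 3 reads: la ti do sol re fa mi.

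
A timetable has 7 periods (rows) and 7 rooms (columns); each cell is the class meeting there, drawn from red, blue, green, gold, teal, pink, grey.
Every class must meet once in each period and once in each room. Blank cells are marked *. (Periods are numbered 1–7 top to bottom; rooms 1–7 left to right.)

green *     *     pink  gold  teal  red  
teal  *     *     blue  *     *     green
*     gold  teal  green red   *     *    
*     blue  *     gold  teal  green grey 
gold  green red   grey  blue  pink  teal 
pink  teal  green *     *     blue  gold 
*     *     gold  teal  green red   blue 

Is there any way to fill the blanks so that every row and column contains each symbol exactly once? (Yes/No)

No period or room among the givens repeats a symbol, and propagating forced cells runs into no contradiction.
One valid completion exists (for instance, green grey blue pink gold teal red / teal red grey blue pink gold green / blue gold teal green red grey pink / red blue pink gold teal green grey / gold green red grey blue pink teal / pink teal green red grey blue gold / grey pink gold teal green red blue).

Yes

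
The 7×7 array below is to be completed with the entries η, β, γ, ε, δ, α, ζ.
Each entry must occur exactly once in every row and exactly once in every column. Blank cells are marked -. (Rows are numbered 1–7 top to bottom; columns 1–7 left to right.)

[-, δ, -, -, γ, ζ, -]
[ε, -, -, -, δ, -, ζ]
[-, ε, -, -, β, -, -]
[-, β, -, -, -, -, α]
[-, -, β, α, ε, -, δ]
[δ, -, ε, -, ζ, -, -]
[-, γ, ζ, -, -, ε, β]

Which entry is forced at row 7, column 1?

η

Row 4, column 5: row 4 has {β, α} and column 5 has {β, γ, ε, δ, ζ}, leaving only η.
Row 7, column 5: row 7 has {β, γ, ε, ζ} and column 5 has {η, β, γ, ε, δ, ζ}, leaving only α.
Row 7 already has {β, γ, ε, α, ζ} and column 1 already has {ε, δ}, so row 7, column 1 must be η.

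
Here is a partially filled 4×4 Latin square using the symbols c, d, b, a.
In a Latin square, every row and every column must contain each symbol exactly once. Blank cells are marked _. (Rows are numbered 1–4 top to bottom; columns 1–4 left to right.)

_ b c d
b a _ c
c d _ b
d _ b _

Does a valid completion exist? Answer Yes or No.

Yes

No row or column among the givens repeats a symbol, and propagating forced cells runs into no contradiction.
One valid completion exists (for instance, a b c d / b a d c / c d a b / d c b a).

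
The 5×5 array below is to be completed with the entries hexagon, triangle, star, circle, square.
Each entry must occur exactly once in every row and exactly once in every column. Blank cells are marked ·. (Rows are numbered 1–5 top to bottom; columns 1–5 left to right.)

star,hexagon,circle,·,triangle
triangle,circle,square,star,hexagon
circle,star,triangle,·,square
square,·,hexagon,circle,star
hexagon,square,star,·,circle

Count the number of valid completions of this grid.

Row 1, column 4: eliminating its row and column leaves {square}.
Row 3, column 4: eliminating its row and column leaves {hexagon}.
Row 4, column 2: eliminating its row and column leaves {triangle}.
Row 5, column 4: eliminating its row and column leaves {triangle}.
Only one assignment across all blanks avoids any row or column repeat, giving 1 completion.

1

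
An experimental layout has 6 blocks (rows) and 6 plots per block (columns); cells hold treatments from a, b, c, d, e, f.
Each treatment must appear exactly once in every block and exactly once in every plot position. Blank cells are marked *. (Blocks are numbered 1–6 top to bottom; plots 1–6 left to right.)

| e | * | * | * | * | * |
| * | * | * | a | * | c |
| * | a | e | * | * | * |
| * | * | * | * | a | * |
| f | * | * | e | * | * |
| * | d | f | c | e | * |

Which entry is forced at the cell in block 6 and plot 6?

b

Block 6, plot 6 is narrowed to {a, b}.
If it were a, then block 4, plot 1 would be left with no valid symbol.
So block 6, plot 6 must be b.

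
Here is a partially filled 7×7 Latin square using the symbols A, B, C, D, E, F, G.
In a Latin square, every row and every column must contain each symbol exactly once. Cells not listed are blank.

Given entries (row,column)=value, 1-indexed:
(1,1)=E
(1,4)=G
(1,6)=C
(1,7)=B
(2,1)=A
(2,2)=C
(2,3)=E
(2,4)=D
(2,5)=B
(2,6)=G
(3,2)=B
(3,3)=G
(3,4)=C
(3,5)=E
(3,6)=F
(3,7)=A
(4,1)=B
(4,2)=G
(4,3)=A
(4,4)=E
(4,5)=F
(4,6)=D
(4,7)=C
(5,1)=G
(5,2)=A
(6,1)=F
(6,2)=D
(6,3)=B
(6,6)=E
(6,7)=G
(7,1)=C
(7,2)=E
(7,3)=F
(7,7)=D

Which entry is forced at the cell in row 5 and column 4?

Row 1, column 2: row 1 has {B, C, E, G} and column 2 has {A, B, C, D, E, G}, leaving only F.
Row 1, column 3: row 1 has {B, C, E, F, G} and column 3 has {A, B, E, F, G}, leaving only D.
Row 1, column 5: row 1 has {B, C, D, E, F, G} and column 5 has {B, E, F}, leaving only A.
Row 2, column 7: row 2 has {A, B, C, D, E, G} and column 7 has {A, B, C, D, G}, leaving only F.
Row 3, column 1: row 3 has {A, B, C, E, F, G} and column 1 has {A, B, C, E, F, G}, leaving only D.
Row 5, column 3: row 5 has {A, G} and column 3 has {A, B, D, E, F, G}, leaving only C.
Row 5, column 5: row 5 has {A, C, G} and column 5 has {A, B, E, F}, leaving only D.
Row 5, column 6: row 5 has {A, C, D, G} and column 6 has {C, D, E, F, G}, leaving only B.
Row 5 already has {A, B, C, D, G} and column 4 already has {C, D, E, G}, so row 5, column 4 must be F.

F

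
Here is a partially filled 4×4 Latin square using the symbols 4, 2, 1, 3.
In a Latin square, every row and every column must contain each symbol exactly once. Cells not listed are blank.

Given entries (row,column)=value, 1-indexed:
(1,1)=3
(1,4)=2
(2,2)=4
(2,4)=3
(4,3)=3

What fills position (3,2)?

3

Row 1, column 2: row 1 has {2, 3} and column 2 has {4}, leaving only 1.
Row 1, column 3: row 1 has {2, 1, 3} and column 3 has {3}, leaving only 4.
Row 4, column 2: row 4 has {3} and column 2 has {4, 1}, leaving only 2.
Row 3 already has {} and column 2 already has {4, 2, 1}, so row 3, column 2 must be 3.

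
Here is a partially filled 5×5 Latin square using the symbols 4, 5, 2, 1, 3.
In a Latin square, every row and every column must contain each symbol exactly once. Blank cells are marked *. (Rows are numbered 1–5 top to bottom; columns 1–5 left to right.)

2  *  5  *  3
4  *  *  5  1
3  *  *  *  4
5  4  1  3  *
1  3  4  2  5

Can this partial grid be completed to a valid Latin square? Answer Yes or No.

No row or column among the givens repeats a symbol, and propagating forced cells runs into no contradiction.
One valid completion exists (for instance, 2 1 5 4 3 / 4 2 3 5 1 / 3 5 2 1 4 / 5 4 1 3 2 / 1 3 4 2 5).

Yes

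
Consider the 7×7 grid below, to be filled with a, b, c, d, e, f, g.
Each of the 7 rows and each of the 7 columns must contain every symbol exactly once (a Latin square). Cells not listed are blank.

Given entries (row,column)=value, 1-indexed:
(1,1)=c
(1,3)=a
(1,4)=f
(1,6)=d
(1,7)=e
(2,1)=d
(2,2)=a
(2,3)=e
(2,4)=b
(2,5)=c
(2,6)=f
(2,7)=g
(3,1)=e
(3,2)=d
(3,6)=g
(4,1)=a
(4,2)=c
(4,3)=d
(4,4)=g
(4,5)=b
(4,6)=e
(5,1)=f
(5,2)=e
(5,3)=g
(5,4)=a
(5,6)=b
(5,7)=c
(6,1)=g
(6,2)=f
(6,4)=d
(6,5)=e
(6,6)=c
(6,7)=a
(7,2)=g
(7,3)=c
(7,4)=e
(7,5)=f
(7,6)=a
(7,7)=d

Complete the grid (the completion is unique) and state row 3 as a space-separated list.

e d f c a g b

Row 3, column 4: row 3 has {d, e, g} and column 4 has {a, b, d, e, f, g}, leaving only c.
Row 3, column 5: row 3 has {c, d, e, g} and column 5 has {b, c, e, f}, leaving only a.
Row 1, column 2: row 1 has {a, c, d, e, f} and column 2 has {a, c, d, e, f, g}, leaving only b.
Row 1, column 5: row 1 has {a, b, c, d, e, f} and column 5 has {a, b, c, e, f}, leaving only g.
Row 4, column 7: row 4 has {a, b, c, d, e, g} and column 7 has {a, c, d, e, g}, leaving only f.
Row 3, column 7: row 3 has {a, c, d, e, g} and column 7 has {a, c, d, e, f, g}, leaving only b.
Row 3, column 3: row 3 has {a, b, c, d, e, g} and column 3 has {a, c, d, e, g}, leaving only f.
So row 3 reads: e d f c a g b.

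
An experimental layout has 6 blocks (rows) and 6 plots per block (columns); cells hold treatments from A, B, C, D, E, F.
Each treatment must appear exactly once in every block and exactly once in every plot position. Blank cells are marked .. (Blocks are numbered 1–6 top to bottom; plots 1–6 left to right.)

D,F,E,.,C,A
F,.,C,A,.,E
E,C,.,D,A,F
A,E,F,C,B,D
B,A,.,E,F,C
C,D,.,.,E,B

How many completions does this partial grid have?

Block 1, plot 4: eliminating its block and plot leaves {B}.
Block 2, plot 2: eliminating its block and plot leaves {B}.
Block 2, plot 5: eliminating its block and plot leaves {D}.
Block 3, plot 3: eliminating its block and plot leaves {B}.
Block 5, plot 3: eliminating its block and plot leaves {D}.
Block 6, plot 3: eliminating its block and plot leaves {A}.
Block 6, plot 4: eliminating its block and plot leaves {F}.
Only one assignment across all blanks avoids any block or plot repeat, giving 1 completion.

1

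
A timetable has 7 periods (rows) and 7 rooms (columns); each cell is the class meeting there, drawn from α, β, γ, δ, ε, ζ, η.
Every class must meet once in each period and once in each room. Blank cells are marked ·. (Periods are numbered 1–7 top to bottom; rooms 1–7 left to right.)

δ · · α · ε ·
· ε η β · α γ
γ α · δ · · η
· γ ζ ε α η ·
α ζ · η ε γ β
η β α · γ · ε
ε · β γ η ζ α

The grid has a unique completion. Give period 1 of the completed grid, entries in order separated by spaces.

δ η γ α β ε ζ

Period 1, room 2: period 1 has {α, δ, ε} and room 2 has {α, β, γ, ε, ζ}, leaving only η.
Period 1, room 3: period 1 has {α, δ, ε, η} and room 3 has {α, β, ζ, η}, leaving only γ.
Period 1, room 7: period 1 has {α, γ, δ, ε, η} and room 7 has {α, β, γ, ε, η}, leaving only ζ.
Period 1, room 5: period 1 has {α, γ, δ, ε, ζ, η} and room 5 has {α, γ, ε, η}, leaving only β.
So period 1 reads: δ η γ α β ε ζ.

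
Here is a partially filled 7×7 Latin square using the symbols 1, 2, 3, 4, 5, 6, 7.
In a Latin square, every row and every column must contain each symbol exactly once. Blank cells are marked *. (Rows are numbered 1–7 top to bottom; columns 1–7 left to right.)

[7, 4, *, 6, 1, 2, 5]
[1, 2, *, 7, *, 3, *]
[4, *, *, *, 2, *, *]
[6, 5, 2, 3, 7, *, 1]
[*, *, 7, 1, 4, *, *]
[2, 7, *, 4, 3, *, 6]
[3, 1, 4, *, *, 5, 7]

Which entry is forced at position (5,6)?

6

Row 5 already has {1, 4, 7} and column 6 already has {2, 3, 5}, so row 5, column 6 must be 6.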